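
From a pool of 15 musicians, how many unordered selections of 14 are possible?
C(15,14) = 15!/(14!×1!) = 15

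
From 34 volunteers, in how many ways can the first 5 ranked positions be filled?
P(34,5) = 34!/(34-5)! = 33390720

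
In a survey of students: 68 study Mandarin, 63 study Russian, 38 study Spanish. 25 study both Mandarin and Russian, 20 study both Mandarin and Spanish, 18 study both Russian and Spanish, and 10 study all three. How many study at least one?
|A∪B∪C| = 68+63+38-25-20-18+10 = 116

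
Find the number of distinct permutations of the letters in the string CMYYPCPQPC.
10! / (1! × 3! × 2! × 3! × 1!) = 50400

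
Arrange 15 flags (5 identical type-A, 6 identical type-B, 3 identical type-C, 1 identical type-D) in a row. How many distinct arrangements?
15! / (5! × 6! × 3! × 1!) = 2522520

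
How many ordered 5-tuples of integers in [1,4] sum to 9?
Coefficient of x^9 in (x + x² + ... + x^4)^5. By inclusion-exclusion on dice exceeding 4: Σ_j (-1)^j C(5,j)·C(9-1-4j, 4) = C(5,0)·C(8,4) - C(5,1)·C(4,4) = 1·70 - 5·1 = 65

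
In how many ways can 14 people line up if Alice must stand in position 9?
Fix one position: (14-1)! = 6227020800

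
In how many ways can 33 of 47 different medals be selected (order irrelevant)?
C(47,33) = 47!/(33!×14!) = 341643774795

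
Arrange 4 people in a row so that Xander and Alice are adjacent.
Treat as block: (4-1)! × 2! = 6 × 2 = 12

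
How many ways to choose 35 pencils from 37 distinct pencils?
C(37,35) = 37!/(35!×2!) = 666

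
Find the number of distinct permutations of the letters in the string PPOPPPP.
7! / (6! × 1!) = 7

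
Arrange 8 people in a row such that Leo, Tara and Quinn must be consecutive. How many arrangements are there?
Treat the 3 as one block: (8-3+1)! × 3! = 720 × 6 = 4320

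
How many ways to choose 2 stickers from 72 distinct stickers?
C(72,2) = 72!/(2!×70!) = 2556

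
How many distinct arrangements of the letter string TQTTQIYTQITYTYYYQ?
17! / (5! × 4! × 2! × 6!) = 85765680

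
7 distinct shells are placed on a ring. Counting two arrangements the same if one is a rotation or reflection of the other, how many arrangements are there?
(7-1)!/2 = 720/2 = 360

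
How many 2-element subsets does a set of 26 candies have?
C(26,2) = 26!/(2!×24!) = 325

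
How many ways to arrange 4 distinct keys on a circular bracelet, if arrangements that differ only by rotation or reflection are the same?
(4-1)!/2 = 6/2 = 3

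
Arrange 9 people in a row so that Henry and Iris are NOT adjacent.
Total - adjacent = 9! - (9-1)!×2 = 362880 - 80640 = 282240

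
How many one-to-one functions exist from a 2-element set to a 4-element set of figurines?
P(4,2) = 4!/(4-2)! = 12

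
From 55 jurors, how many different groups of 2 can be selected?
C(55,2) = 55!/(2!×53!) = 1485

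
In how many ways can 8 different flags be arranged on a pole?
8! = 40320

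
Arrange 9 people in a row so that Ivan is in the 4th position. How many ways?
Fix one position: (9-1)! = 40320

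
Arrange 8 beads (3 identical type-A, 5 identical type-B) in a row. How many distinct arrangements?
8! / (3! × 5!) = 56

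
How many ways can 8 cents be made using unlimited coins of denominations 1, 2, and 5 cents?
Coefficient of x^8 in 1/(1-x^1) · 1/(1-x^2) · 1/(1-x^5). Case on j = number of 5-cent coins (j = 0..1); remainder r = 8 - 5j is made from {1,2} in ⌊r/2⌋+1 ways. r = 8, 3 → 5 + 2 = 7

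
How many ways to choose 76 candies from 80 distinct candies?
C(80,76) = 80!/(76!×4!) = 1581580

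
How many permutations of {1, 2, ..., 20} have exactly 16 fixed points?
Choose the 16 fixed points C(20,16) = 4845, derange the rest: !4 = Σ_{j=0}^{4} (-1)^j·4!/j! = 24 - 24 + 12 - 4 + 1 = 9. Product = 4845 × 9 = 43605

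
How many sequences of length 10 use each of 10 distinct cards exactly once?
10! = 3628800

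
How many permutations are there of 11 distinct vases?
11! = 39916800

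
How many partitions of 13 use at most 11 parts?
By conjugation, equals partitions of 13 into parts ≤ 11. Let r_j(i) = number of partitions of i into parts ≤ j, for i = 0..13. r_1(i) = 1 for all i; r_j(i) = r_{j-1}(i) + r_j(i-j). Rows j = 2..11: ≤2: 1 1 2 2 3 3 4 4 5 5 6 6 7 7; ≤3: 1 1 2 3 4 5 7 8 10 12 14 16 19 21; ≤4: 1 1 2 3 5 6 9 11 15 18 23 27 34 39; ≤5: 1 1 2 3 5 7 10 13 18 23 30 37 47 57; ≤6: 1 1 2 3 5 7 11 14 20 26 35 44 58 71; ≤7: 1 1 2 3 5 7 11 15 21 28 38 49 65 82; ≤8: 1 1 2 3 5 7 11 15 22 29 40 52 70 89; ≤9: 1 1 2 3 5 7 11 15 22 30 41 54 73 94; ≤10: 1 1 2 3 5 7 11 15 22 30 42 55 75 97; ≤11: 1 1 2 3 5 7 11 15 22 30 42 56 76 99. r_11(13) = 99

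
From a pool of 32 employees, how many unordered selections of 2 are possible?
C(32,2) = 32!/(2!×30!) = 496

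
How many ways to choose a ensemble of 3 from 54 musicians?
C(54,3) = 54!/(3!×51!) = 24804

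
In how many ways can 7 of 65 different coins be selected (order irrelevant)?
C(65,7) = 65!/(7!×58!) = 696190560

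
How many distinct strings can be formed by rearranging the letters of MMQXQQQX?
8! / (2! × 2! × 4!) = 420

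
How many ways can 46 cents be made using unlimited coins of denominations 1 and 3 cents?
Coefficient of x^46 in 1/(1-x^1) · 1/(1-x^3). Use j coins of 3 for j = 0..⌊46/3⌋ = 15, the rest in 1s: 15 + 1 = 16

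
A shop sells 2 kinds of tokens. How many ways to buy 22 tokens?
C(22+2-1, 2-1) = C(23, 1) = 23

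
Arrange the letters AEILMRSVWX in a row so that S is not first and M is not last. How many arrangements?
By inclusion-exclusion: 10! - 2×(10-1)! + (10-2)! = 3628800 - 725760 + 40320 = 2943360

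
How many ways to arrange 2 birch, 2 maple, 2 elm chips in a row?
6! / (2! × 2! × 2!) = 90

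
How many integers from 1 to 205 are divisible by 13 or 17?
⌊205/13⌋ + ⌊205/17⌋ - ⌊205/221⌋ = 15 + 12 - 0 = 27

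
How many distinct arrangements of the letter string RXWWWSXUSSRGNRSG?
16! / (3! × 2! × 1! × 1! × 4! × 2! × 3!) = 6054048000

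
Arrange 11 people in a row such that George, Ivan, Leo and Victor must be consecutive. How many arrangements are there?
Treat the 4 as one block: (11-4+1)! × 4! = 40320 × 24 = 967680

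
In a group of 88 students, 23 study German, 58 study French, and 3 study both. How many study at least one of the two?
|A∪B| = |A| + |B| - |A∩B| = 23 + 58 - 3 = 78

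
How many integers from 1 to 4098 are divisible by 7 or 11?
⌊4098/7⌋ + ⌊4098/11⌋ - ⌊4098/77⌋ = 585 + 372 - 53 = 904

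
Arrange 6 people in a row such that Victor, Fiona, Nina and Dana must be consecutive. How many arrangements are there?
Treat the 4 as one block: (6-4+1)! × 4! = 6 × 24 = 144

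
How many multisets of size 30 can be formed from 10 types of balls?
C(30+10-1, 10-1) = C(39, 9) = 211915132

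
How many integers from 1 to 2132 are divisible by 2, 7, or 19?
⌊2132/2⌋+⌊2132/7⌋+⌊2132/19⌋ - ⌊2132/14⌋-⌊2132/38⌋-⌊2132/133⌋ + ⌊2132/266⌋ = 1066+304+112 - 152-56-16 + 8 = 1266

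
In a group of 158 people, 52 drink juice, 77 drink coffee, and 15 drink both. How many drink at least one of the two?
|A∪B| = |A| + |B| - |A∩B| = 52 + 77 - 15 = 114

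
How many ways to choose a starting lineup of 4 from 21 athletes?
C(21,4) = 21!/(4!×17!) = 5985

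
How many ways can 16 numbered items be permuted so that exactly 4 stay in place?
Choose the 4 fixed points C(16,4) = 1820, derange the rest: !12 = Σ_{j=0}^{12} (-1)^j·12!/j! = 479001600 - 479001600 + 239500800 - 79833600 + 19958400 - 3991680 + 665280 - 95040 + 11880 - 1320 + 132 - 12 + 1 = 176214841. Product = 1820 × 176214841 = 320711010620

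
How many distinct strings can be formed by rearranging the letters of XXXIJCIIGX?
10! / (4! × 1! × 3! × 1! × 1!) = 25200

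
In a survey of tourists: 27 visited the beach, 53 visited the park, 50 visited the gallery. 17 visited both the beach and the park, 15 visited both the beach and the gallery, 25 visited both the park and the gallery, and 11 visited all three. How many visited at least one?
|A∪B∪C| = 27+53+50-17-15-25+11 = 84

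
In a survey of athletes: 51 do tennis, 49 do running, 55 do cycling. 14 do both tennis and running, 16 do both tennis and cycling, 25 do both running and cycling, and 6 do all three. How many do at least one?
|A∪B∪C| = 51+49+55-14-16-25+6 = 106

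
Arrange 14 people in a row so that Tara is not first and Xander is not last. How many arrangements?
By inclusion-exclusion: 14! - 2×(14-1)! + (14-2)! = 87178291200 - 12454041600 + 479001600 = 75203251200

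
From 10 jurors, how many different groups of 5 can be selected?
C(10,5) = 10!/(5!×5!) = 252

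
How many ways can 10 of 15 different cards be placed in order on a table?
P(15,10) = 15!/(15-10)! = 10897286400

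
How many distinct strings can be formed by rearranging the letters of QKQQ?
4! / (1! × 3!) = 4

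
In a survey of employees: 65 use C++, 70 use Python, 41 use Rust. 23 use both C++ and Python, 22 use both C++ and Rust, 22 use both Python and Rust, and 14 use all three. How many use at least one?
|A∪B∪C| = 65+70+41-23-22-22+14 = 123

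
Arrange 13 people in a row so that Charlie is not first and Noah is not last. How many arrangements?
By inclusion-exclusion: 13! - 2×(13-1)! + (13-2)! = 6227020800 - 958003200 + 39916800 = 5308934400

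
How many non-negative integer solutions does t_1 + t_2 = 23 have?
C(23+2-1, 2-1) = C(24, 1) = 24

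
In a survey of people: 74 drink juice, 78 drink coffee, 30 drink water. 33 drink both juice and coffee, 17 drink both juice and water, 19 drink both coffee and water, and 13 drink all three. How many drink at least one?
|A∪B∪C| = 74+78+30-33-17-19+13 = 126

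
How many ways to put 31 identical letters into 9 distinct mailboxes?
C(31+9-1, 9-1) = C(39, 8) = 61523748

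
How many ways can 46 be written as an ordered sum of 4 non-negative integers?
C(46+4-1, 4-1) = C(49, 3) = 18424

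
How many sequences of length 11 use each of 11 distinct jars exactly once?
11! = 39916800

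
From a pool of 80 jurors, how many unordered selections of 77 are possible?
C(80,77) = 80!/(77!×3!) = 82160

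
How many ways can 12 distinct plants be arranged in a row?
12! = 479001600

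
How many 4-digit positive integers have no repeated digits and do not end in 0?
Last digit: 9 nonzero choices. First digit: 8 (nonzero, ≠last). Middle 2: P(8,2) = 56. Total = 4032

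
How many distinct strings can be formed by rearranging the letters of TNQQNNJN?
8! / (4! × 1! × 2! × 1!) = 840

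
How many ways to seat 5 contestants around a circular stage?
Circular: fix one position, arrange the rest. (5-1)! = 24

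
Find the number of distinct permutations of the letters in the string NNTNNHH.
7! / (4! × 1! × 2!) = 105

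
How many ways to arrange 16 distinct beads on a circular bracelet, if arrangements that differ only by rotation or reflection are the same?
(16-1)!/2 = 1307674368000/2 = 653837184000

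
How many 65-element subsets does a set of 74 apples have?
C(74,65) = 74!/(65!×9!) = 110524147514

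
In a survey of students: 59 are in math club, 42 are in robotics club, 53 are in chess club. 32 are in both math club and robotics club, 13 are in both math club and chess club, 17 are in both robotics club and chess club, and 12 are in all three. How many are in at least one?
|A∪B∪C| = 59+42+53-32-13-17+12 = 104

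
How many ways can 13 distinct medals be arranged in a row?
13! = 6227020800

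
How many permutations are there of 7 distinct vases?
7! = 5040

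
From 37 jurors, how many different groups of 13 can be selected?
C(37,13) = 37!/(13!×24!) = 3562467300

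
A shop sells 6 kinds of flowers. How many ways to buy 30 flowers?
C(30+6-1, 6-1) = C(35, 5) = 324632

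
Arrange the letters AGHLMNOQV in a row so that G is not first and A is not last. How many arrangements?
By inclusion-exclusion: 9! - 2×(9-1)! + (9-2)! = 362880 - 80640 + 5040 = 287280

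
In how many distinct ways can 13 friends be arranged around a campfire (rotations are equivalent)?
Circular: fix one position, arrange the rest. (13-1)! = 479001600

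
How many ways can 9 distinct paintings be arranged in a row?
9! = 362880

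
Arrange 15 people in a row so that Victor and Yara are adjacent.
Treat as block: (15-1)! × 2! = 87178291200 × 2 = 174356582400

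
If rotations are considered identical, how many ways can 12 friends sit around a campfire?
Circular: fix one position, arrange the rest. (12-1)! = 39916800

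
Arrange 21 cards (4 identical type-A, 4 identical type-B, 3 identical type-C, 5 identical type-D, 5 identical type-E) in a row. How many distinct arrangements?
21! / (4! × 4! × 3! × 5! × 5!) = 1026615189600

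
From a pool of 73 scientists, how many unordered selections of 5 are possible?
C(73,5) = 73!/(5!×68!) = 15020334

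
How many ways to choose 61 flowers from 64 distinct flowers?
C(64,61) = 64!/(61!×3!) = 41664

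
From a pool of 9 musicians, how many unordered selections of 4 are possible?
C(9,4) = 9!/(4!×5!) = 126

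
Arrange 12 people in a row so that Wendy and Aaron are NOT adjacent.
Total - adjacent = 12! - (12-1)!×2 = 479001600 - 79833600 = 399168000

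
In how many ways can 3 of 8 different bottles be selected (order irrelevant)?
C(8,3) = 8!/(3!×5!) = 56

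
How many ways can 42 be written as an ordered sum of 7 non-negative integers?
C(42+7-1, 7-1) = C(48, 6) = 12271512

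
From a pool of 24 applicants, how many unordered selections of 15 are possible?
C(24,15) = 24!/(15!×9!) = 1307504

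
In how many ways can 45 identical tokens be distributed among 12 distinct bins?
C(45+12-1, 12-1) = C(56, 11) = 148902215280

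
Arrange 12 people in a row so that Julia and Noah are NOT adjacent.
Total - adjacent = 12! - (12-1)!×2 = 479001600 - 79833600 = 399168000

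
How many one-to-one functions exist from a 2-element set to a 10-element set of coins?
P(10,2) = 10!/(10-2)! = 90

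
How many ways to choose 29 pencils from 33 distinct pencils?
C(33,29) = 33!/(29!×4!) = 40920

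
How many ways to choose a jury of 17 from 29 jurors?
C(29,17) = 29!/(17!×12!) = 51895935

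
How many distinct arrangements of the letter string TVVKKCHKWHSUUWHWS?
17! / (2! × 3! × 2! × 3! × 1! × 3! × 1! × 2!) = 205837632000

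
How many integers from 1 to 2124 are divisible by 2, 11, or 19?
⌊2124/2⌋+⌊2124/11⌋+⌊2124/19⌋ - ⌊2124/22⌋-⌊2124/38⌋-⌊2124/209⌋ + ⌊2124/418⌋ = 1062+193+111 - 96-55-10 + 5 = 1210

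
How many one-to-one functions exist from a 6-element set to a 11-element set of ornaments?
P(11,6) = 11!/(11-6)! = 332640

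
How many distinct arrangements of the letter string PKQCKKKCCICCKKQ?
15! / (1! × 1! × 5! × 6! × 2!) = 7567560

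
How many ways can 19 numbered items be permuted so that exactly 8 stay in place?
Choose the 8 fixed points C(19,8) = 75582, derange the rest: !11 = Σ_{j=0}^{11} (-1)^j·11!/j! = 39916800 - 39916800 + 19958400 - 6652800 + 1663200 - 332640 + 55440 - 7920 + 990 - 110 + 11 - 1 = 14684570. Product = 75582 × 14684570 = 1109889169740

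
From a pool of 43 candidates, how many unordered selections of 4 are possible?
C(43,4) = 43!/(4!×39!) = 123410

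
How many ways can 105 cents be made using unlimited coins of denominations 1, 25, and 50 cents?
Coefficient of x^105 in 1/(1-x^1) · 1/(1-x^25) · 1/(1-x^50). Case on j = number of 50-cent coins (j = 0..2); remainder r = 105 - 50j is made from {1,25} in ⌊r/25⌋+1 ways. r = 105, 55, 5 → 5 + 3 + 1 = 9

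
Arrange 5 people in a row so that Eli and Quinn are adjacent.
Treat as block: (5-1)! × 2! = 24 × 2 = 48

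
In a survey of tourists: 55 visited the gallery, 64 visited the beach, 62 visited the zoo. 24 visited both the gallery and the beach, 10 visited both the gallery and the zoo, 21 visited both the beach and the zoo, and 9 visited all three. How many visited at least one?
|A∪B∪C| = 55+64+62-24-10-21+9 = 135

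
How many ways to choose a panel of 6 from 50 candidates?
C(50,6) = 50!/(6!×44!) = 15890700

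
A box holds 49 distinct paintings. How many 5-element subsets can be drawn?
C(49,5) = 49!/(5!×44!) = 1906884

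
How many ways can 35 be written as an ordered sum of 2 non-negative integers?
C(35+2-1, 2-1) = C(36, 1) = 36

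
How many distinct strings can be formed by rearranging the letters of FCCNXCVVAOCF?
12! / (1! × 1! × 1! × 1! × 2! × 2! × 4!) = 4989600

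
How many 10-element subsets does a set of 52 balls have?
C(52,10) = 52!/(10!×42!) = 15820024220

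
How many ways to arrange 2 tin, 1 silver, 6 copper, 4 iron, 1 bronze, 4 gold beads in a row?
18! / (2! × 1! × 6! × 4! × 1! × 4!) = 7718911200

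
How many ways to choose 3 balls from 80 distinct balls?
C(80,3) = 80!/(3!×77!) = 82160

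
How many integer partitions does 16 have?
Pentagonal recurrence p(n) = p(n-1) + p(n-2) - p(n-5) - p(n-7) + p(n-12) + p(n-15) - ... gives p(0..15) = 1, 1, 2, 3, 5, 7, 11, 15, 22, 30, 42, 56, 77, 101, 135, 176. p(16) = p(15) + p(14) - p(11) - p(9) + p(4) + p(1) = 176 + 135 - 56 - 30 + 5 + 1 = 231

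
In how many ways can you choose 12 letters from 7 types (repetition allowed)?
C(12+7-1, 7-1) = C(18, 6) = 18564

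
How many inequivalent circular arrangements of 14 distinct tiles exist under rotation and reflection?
(14-1)!/2 = 6227020800/2 = 3113510400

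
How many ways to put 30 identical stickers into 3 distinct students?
C(30+3-1, 3-1) = C(32, 2) = 496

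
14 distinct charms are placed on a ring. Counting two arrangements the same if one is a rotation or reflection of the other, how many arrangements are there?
(14-1)!/2 = 6227020800/2 = 3113510400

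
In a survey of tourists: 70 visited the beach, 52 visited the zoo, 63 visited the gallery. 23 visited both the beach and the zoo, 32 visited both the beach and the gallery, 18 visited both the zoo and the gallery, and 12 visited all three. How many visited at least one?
|A∪B∪C| = 70+52+63-23-32-18+12 = 124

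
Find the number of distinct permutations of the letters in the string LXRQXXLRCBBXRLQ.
15! / (4! × 1! × 2! × 3! × 3! × 2!) = 378378000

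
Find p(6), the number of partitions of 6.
Pentagonal recurrence p(n) = p(n-1) + p(n-2) - p(n-5) - p(n-7) + p(n-12) + p(n-15) - ... gives p(0..5) = 1, 1, 2, 3, 5, 7. p(6) = p(5) + p(4) - p(1) = 7 + 5 - 1 = 11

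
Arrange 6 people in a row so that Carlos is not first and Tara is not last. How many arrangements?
By inclusion-exclusion: 6! - 2×(6-1)! + (6-2)! = 720 - 240 + 24 = 504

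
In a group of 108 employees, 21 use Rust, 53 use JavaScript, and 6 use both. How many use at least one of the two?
|A∪B| = |A| + |B| - |A∩B| = 21 + 53 - 6 = 68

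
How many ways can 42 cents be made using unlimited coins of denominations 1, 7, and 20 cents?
Coefficient of x^42 in 1/(1-x^1) · 1/(1-x^7) · 1/(1-x^20). Case on j = number of 20-cent coins (j = 0..2); remainder r = 42 - 20j is made from {1,7} in ⌊r/7⌋+1 ways. r = 42, 22, 2 → 7 + 4 + 1 = 12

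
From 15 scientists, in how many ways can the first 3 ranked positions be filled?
P(15,3) = 15!/(15-3)! = 2730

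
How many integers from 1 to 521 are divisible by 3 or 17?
⌊521/3⌋ + ⌊521/17⌋ - ⌊521/51⌋ = 173 + 30 - 10 = 193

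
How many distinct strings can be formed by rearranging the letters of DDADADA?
7! / (4! × 3!) = 35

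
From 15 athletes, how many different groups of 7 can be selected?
C(15,7) = 15!/(7!×8!) = 6435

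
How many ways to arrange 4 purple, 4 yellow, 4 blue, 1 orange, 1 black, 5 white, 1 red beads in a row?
20! / (4! × 4! × 4! × 1! × 1! × 5! × 1!) = 1466593128000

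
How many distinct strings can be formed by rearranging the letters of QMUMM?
5! / (3! × 1! × 1!) = 20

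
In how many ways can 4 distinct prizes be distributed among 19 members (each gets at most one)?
P(19,4) = 19!/(19-4)! = 93024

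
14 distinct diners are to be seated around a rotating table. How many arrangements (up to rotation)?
Circular: fix one position, arrange the rest. (14-1)! = 6227020800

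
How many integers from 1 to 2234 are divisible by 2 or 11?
⌊2234/2⌋ + ⌊2234/11⌋ - ⌊2234/22⌋ = 1117 + 203 - 101 = 1219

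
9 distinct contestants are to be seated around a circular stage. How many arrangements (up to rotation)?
Circular: fix one position, arrange the rest. (9-1)! = 40320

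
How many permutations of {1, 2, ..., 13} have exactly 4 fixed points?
Choose the 4 fixed points C(13,4) = 715, derange the rest: !9 = Σ_{j=0}^{9} (-1)^j·9!/j! = 362880 - 362880 + 181440 - 60480 + 15120 - 3024 + 504 - 72 + 9 - 1 = 133496. Product = 715 × 133496 = 95449640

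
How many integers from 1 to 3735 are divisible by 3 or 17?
⌊3735/3⌋ + ⌊3735/17⌋ - ⌊3735/51⌋ = 1245 + 219 - 73 = 1391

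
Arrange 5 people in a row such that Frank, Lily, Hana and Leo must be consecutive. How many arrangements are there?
Treat the 4 as one block: (5-4+1)! × 4! = 2 × 24 = 48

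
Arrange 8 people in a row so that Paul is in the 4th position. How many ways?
Fix one position: (8-1)! = 5040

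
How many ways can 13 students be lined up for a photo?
13! = 6227020800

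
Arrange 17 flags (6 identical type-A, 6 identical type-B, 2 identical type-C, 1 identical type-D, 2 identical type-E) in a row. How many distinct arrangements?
17! / (6! × 6! × 2! × 1! × 2!) = 171531360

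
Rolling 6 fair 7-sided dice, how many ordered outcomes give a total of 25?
Coefficient of x^25 in (x + x² + ... + x^7)^6. By inclusion-exclusion on dice exceeding 7: Σ_j (-1)^j C(6,j)·C(25-1-7j, 5) = C(6,0)·C(24,5) - C(6,1)·C(17,5) + C(6,2)·C(10,5) = 1·42504 - 6·6188 + 15·252 = 9156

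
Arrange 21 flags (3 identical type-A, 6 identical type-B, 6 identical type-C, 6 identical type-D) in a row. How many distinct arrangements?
21! / (3! × 6! × 6! × 6!) = 22813670880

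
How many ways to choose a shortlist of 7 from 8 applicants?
C(8,7) = 8!/(7!×1!) = 8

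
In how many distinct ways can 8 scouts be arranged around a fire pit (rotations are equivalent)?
Circular: fix one position, arrange the rest. (8-1)! = 5040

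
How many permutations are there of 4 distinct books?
4! = 24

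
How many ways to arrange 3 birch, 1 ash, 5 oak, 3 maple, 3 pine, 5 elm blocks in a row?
20! / (3! × 1! × 5! × 3! × 3! × 5!) = 782183001600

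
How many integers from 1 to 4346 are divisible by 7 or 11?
⌊4346/7⌋ + ⌊4346/11⌋ - ⌊4346/77⌋ = 620 + 395 - 56 = 959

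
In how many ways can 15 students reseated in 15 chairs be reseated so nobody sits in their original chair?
!15 = Σ_{j=0}^{15} (-1)^j·15!/j! = 1307674368000 - 1307674368000 + 653837184000 - 217945728000 + 54486432000 - 10897286400 + 1816214400 - 259459200 + 32432400 - 3603600 + 360360 - 32760 + 2730 - 210 + 15 - 1 = 481066515734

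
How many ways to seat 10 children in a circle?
Circular: fix one position, arrange the rest. (10-1)! = 362880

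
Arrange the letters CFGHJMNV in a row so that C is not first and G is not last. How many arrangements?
By inclusion-exclusion: 8! - 2×(8-1)! + (8-2)! = 40320 - 10080 + 720 = 30960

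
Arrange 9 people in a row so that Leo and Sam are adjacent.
Treat as block: (9-1)! × 2! = 40320 × 2 = 80640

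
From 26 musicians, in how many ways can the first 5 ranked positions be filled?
P(26,5) = 26!/(26-5)! = 7893600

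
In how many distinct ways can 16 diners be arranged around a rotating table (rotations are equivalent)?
Circular: fix one position, arrange the rest. (16-1)! = 1307674368000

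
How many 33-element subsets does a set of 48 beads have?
C(48,33) = 48!/(33!×15!) = 1093260079344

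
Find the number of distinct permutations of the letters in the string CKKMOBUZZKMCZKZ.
15! / (2! × 1! × 4! × 1! × 1! × 4! × 2!) = 567567000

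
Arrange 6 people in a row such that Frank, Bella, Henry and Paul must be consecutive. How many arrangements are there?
Treat the 4 as one block: (6-4+1)! × 4! = 6 × 24 = 144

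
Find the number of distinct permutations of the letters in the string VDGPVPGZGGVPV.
13! / (1! × 4! × 3! × 1! × 4!) = 1801800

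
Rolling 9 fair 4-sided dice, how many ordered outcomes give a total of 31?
Coefficient of x^31 in (x + x² + ... + x^4)^9. By inclusion-exclusion on dice exceeding 4: Σ_j (-1)^j C(9,j)·C(31-1-4j, 8) = C(9,0)·C(30,8) - C(9,1)·C(26,8) + C(9,2)·C(22,8) - C(9,3)·C(18,8) + C(9,4)·C(14,8) - C(9,5)·C(10,8) = 1·5852925 - 9·1562275 + 36·319770 - 84·43758 + 126·3003 - 126·45 = 1206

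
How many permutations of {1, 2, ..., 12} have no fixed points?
!12 = Σ_{j=0}^{12} (-1)^j·12!/j! = 479001600 - 479001600 + 239500800 - 79833600 + 19958400 - 3991680 + 665280 - 95040 + 11880 - 1320 + 132 - 12 + 1 = 176214841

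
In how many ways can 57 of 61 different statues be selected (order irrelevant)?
C(61,57) = 61!/(57!×4!) = 521855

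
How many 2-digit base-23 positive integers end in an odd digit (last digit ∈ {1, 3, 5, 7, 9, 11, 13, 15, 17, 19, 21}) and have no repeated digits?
Last∈{1,3,5,7,9,11,13,15,17,19,21}. Last=0: 0. Last nonzero: 11×21×P(21,0) = 231. Total = 231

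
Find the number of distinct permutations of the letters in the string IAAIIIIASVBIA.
13! / (6! × 1! × 4! × 1! × 1!) = 360360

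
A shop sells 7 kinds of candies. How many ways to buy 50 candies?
C(50+7-1, 7-1) = C(56, 6) = 32468436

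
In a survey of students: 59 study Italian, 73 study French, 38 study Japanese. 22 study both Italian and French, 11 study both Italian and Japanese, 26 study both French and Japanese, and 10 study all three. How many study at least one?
|A∪B∪C| = 59+73+38-22-11-26+10 = 121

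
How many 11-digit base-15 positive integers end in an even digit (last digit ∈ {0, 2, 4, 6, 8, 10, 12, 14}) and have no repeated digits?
Last∈{0,2,4,6,8,10,12,14}. Last=0: 3632428800. Last nonzero: 7×13×P(13,9) = 23610787200. Total = 27243216000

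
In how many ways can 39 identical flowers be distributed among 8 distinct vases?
C(39+8-1, 8-1) = C(46, 7) = 53524680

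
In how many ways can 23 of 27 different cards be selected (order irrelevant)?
C(27,23) = 27!/(23!×4!) = 17550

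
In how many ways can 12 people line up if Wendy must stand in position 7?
Fix one position: (12-1)! = 39916800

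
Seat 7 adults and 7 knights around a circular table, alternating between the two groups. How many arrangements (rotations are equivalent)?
Fix one of the adults: (7-1)! ways for the remaining adults, × 7! ways for the knights = 720 × 5040 = 3628800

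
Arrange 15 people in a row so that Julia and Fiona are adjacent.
Treat as block: (15-1)! × 2! = 87178291200 × 2 = 174356582400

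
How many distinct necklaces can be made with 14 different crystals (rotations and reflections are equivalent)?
(14-1)!/2 = 6227020800/2 = 3113510400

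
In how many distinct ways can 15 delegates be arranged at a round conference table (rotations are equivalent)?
Circular: fix one position, arrange the rest. (15-1)! = 87178291200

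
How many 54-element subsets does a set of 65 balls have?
C(65,54) = 65!/(54!×11!) = 895068996640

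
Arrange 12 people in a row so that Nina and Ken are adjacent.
Treat as block: (12-1)! × 2! = 39916800 × 2 = 79833600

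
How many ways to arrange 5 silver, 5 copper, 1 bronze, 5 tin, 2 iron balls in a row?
18! / (5! × 5! × 1! × 5! × 2!) = 1852538688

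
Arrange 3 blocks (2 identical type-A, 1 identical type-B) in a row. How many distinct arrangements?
3! / (2! × 1!) = 3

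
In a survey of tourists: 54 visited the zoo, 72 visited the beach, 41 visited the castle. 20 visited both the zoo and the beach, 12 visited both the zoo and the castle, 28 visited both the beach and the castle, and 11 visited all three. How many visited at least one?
|A∪B∪C| = 54+72+41-20-12-28+11 = 118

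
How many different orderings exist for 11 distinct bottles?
11! = 39916800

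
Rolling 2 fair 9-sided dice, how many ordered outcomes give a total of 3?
Coefficient of x^3 in (x + x² + ... + x^9)^2. By inclusion-exclusion on dice exceeding 9: Σ_j (-1)^j C(2,j)·C(3-1-9j, 1) = C(2,0)·C(2,1) = 1·2 = 2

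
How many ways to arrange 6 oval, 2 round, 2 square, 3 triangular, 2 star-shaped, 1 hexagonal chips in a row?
16! / (6! × 2! × 2! × 3! × 2! × 1!) = 605404800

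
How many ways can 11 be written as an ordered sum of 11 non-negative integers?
C(11+11-1, 11-1) = C(21, 10) = 352716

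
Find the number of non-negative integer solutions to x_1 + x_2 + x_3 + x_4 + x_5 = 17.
C(17+5-1, 5-1) = C(21, 4) = 5985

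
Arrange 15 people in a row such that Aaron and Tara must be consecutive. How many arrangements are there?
Treat the 2 as one block: (15-2+1)! × 2! = 87178291200 × 2 = 174356582400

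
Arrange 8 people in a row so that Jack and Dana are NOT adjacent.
Total - adjacent = 8! - (8-1)!×2 = 40320 - 10080 = 30240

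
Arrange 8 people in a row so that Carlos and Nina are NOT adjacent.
Total - adjacent = 8! - (8-1)!×2 = 40320 - 10080 = 30240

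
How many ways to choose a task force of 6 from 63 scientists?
C(63,6) = 63!/(6!×57!) = 67945521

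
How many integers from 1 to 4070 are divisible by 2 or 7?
⌊4070/2⌋ + ⌊4070/7⌋ - ⌊4070/14⌋ = 2035 + 581 - 290 = 2326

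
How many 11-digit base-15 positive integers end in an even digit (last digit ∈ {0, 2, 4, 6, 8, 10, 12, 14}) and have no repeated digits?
Last∈{0,2,4,6,8,10,12,14}. Last=0: 3632428800. Last nonzero: 7×13×P(13,9) = 23610787200. Total = 27243216000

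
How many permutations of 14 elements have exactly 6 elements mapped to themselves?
Choose the 6 fixed points C(14,6) = 3003, derange the rest: !8 = Σ_{j=0}^{8} (-1)^j·8!/j! = 40320 - 40320 + 20160 - 6720 + 1680 - 336 + 56 - 8 + 1 = 14833. Product = 3003 × 14833 = 44543499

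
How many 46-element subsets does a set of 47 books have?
C(47,46) = 47!/(46!×1!) = 47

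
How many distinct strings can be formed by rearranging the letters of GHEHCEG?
7! / (2! × 2! × 1! × 2!) = 630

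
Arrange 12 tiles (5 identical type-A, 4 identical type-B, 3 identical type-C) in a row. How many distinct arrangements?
12! / (5! × 4! × 3!) = 27720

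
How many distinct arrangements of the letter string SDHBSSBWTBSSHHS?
15! / (1! × 6! × 1! × 1! × 3! × 3!) = 50450400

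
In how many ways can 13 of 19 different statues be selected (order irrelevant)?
C(19,13) = 19!/(13!×6!) = 27132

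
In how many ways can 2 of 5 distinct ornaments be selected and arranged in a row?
P(5,2) = 5!/(5-2)! = 20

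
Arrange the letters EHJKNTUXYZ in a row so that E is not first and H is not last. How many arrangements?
By inclusion-exclusion: 10! - 2×(10-1)! + (10-2)! = 3628800 - 725760 + 40320 = 2943360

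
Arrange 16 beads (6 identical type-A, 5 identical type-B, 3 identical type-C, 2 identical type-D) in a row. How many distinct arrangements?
16! / (6! × 5! × 3! × 2!) = 20180160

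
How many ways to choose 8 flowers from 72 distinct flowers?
C(72,8) = 72!/(8!×64!) = 11969016345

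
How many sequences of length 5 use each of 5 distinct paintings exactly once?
5! = 120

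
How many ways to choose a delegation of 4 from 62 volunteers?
C(62,4) = 62!/(4!×58!) = 557845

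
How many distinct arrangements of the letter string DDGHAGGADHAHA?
13! / (4! × 3! × 3! × 3!) = 1201200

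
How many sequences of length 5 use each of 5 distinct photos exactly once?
5! = 120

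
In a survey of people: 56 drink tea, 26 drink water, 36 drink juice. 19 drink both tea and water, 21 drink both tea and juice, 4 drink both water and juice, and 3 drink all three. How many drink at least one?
|A∪B∪C| = 56+26+36-19-21-4+3 = 77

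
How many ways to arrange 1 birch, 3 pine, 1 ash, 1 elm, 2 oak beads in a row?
8! / (1! × 3! × 1! × 1! × 2!) = 3360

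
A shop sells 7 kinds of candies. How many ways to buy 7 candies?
C(7+7-1, 7-1) = C(13, 6) = 1716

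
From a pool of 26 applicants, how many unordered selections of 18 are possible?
C(26,18) = 26!/(18!×8!) = 1562275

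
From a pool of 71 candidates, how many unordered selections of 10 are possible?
C(71,10) = 71!/(10!×61!) = 461738052776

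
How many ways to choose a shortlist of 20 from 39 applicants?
C(39,20) = 39!/(20!×19!) = 68923264410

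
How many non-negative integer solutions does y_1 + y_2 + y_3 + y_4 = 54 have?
C(54+4-1, 4-1) = C(57, 3) = 29260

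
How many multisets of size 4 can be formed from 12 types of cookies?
C(4+12-1, 12-1) = C(15, 11) = 1365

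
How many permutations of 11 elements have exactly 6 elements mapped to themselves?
Choose the 6 fixed points C(11,6) = 462, derange the rest: !5 = Σ_{j=0}^{5} (-1)^j·5!/j! = 120 - 120 + 60 - 20 + 5 - 1 = 44. Product = 462 × 44 = 20328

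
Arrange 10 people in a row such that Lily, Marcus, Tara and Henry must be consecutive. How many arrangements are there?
Treat the 4 as one block: (10-4+1)! × 4! = 5040 × 24 = 120960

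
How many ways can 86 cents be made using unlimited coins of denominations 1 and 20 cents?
Coefficient of x^86 in 1/(1-x^1) · 1/(1-x^20). Use j coins of 20 for j = 0..⌊86/20⌋ = 4, the rest in 1s: 4 + 1 = 5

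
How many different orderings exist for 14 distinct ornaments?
14! = 87178291200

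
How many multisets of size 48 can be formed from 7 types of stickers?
C(48+7-1, 7-1) = C(54, 6) = 25827165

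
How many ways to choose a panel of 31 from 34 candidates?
C(34,31) = 34!/(31!×3!) = 5984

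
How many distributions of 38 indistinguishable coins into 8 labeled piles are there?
C(38+8-1, 8-1) = C(45, 7) = 45379620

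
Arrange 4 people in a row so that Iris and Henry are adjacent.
Treat as block: (4-1)! × 2! = 6 × 2 = 12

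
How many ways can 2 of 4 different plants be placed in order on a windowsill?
P(4,2) = 4!/(4-2)! = 12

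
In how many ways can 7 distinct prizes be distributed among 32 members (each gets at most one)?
P(32,7) = 32!/(32-7)! = 16963914240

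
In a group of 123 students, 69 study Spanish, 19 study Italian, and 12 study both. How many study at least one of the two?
|A∪B| = |A| + |B| - |A∩B| = 69 + 19 - 12 = 76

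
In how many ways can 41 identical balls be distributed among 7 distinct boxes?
C(41+7-1, 7-1) = C(47, 6) = 10737573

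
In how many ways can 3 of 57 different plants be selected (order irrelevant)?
C(57,3) = 57!/(3!×54!) = 29260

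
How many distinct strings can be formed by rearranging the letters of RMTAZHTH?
8! / (1! × 2! × 1! × 1! × 1! × 2!) = 10080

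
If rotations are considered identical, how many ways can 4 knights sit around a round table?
Circular: fix one position, arrange the rest. (4-1)! = 6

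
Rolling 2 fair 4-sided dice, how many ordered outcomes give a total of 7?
Coefficient of x^7 in (x + x² + ... + x^4)^2. By inclusion-exclusion on dice exceeding 4: Σ_j (-1)^j C(2,j)·C(7-1-4j, 1) = C(2,0)·C(6,1) - C(2,1)·C(2,1) = 1·6 - 2·2 = 2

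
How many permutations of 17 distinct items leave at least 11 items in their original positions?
Exactly j fixed points: C(17,j)·!(17-j); sum over j ≥ 11 (derangement numbers via !m = (m-1)·(!(m-1) + !(m-2)): !0..!6 = 1, 0, 1, 2, 9, 44, 265). Σ_{j=11}^{17} C(17,j)·!(17-j) = C(17,11)·!6 + C(17,12)·!5 + C(17,13)·!4 + C(17,14)·!3 + C(17,15)·!2 + C(17,16)·!1 + C(17,17)·!0 = 12376·265 + 6188·44 + 2380·9 + 680·2 + 136·1 + 17·0 + 1·1 = 3574829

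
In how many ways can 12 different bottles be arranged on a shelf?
12! = 479001600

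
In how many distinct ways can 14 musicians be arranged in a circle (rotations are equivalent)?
Circular: fix one position, arrange the rest. (14-1)! = 6227020800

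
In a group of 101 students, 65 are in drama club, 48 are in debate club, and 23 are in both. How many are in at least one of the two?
|A∪B| = |A| + |B| - |A∩B| = 65 + 48 - 23 = 90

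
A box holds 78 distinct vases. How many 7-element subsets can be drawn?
C(78,7) = 78!/(7!×71!) = 2641902120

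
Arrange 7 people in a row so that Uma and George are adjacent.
Treat as block: (7-1)! × 2! = 720 × 2 = 1440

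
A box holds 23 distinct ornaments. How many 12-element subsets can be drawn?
C(23,12) = 23!/(12!×11!) = 1352078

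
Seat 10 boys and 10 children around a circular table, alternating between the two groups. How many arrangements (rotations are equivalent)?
Fix one of the boys: (10-1)! ways for the remaining boys, × 10! ways for the children = 362880 × 3628800 = 1316818944000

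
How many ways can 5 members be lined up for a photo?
5! = 120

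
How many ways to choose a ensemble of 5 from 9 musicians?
C(9,5) = 9!/(5!×4!) = 126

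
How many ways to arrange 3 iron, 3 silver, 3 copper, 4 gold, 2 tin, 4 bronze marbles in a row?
19! / (3! × 3! × 3! × 4! × 2! × 4!) = 488864376000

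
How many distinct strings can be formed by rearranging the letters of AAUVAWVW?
8! / (3! × 2! × 1! × 2!) = 1680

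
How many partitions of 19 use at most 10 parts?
By conjugation, equals partitions of 19 into parts ≤ 10. Let r_j(i) = number of partitions of i into parts ≤ j, for i = 0..19. r_1(i) = 1 for all i; r_j(i) = r_{j-1}(i) + r_j(i-j). Rows j = 2..10: ≤2: 1 1 2 2 3 3 4 4 5 5 6 6 7 7 8 8 9 9 10 10; ≤3: 1 1 2 3 4 5 7 8 10 12 14 16 19 21 24 27 30 33 37 40; ≤4: 1 1 2 3 5 6 9 11 15 18 23 27 34 39 47 54 64 72 84 94; ≤5: 1 1 2 3 5 7 10 13 18 23 30 37 47 57 70 84 101 119 141 164; ≤6: 1 1 2 3 5 7 11 14 20 26 35 44 58 71 90 110 136 163 199 235; ≤7: 1 1 2 3 5 7 11 15 21 28 38 49 65 82 105 131 164 201 248 300; ≤8: 1 1 2 3 5 7 11 15 22 29 40 52 70 89 116 146 186 230 288 352; ≤9: 1 1 2 3 5 7 11 15 22 30 41 54 73 94 123 157 201 252 318 393; ≤10: 1 1 2 3 5 7 11 15 22 30 42 55 75 97 128 164 212 267 340 423. r_10(19) = 423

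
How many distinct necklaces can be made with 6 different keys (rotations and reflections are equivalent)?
(6-1)!/2 = 120/2 = 60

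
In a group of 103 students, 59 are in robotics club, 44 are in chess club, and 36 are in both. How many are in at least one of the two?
|A∪B| = |A| + |B| - |A∩B| = 59 + 44 - 36 = 67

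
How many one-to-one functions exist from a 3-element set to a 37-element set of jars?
P(37,3) = 37!/(37-3)! = 46620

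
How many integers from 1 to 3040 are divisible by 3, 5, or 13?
⌊3040/3⌋+⌊3040/5⌋+⌊3040/13⌋ - ⌊3040/15⌋-⌊3040/39⌋-⌊3040/65⌋ + ⌊3040/195⌋ = 1013+608+233 - 202-77-46 + 15 = 1544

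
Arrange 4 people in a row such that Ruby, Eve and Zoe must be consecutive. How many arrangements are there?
Treat the 3 as one block: (4-3+1)! × 3! = 2 × 6 = 12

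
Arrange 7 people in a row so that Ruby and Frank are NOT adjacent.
Total - adjacent = 7! - (7-1)!×2 = 5040 - 1440 = 3600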